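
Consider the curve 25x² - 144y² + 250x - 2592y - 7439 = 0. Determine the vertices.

25(x² + 10x) -144(y² + 18y) = 7439
Complete the square: 25(x + 5)² -144(y + 9)² = 7439 + 625 - 11664 = -3600
Dividing both sides by -3600: (y + 9)²/25 - (x + 5)²/144 = 1
Hyperbola, center (-5, -9), transverse axis vertical; a² = 25, b² = 144.
a = 5. Vertices at (h, k ± a).

(-5, -14) and (-5, -4)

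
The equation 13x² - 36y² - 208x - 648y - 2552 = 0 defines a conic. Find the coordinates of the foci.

(1, -9) and (15, -9)

Group the x- and y-terms: 13(x² - 16x) -36(y² + 18y) = 2552
Complete the square: 13(x - 8)² -36(y + 9)² = 2552 + 832 - 2916 = 468
Divide through by 468 to get (x - 8)²/36 - (y + 9)²/13 = 1.
Hyperbola, center (8, -9), transverse axis horizontal; a² = 36, b² = 13.
c² = a² + b² = 36 + 13 = 49, so c = 7.
Foci lie on the horizontal axis through the center: (h ± c, k).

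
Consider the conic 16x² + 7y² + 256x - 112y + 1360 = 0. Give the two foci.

(-8, 5) and (-8, 11)

16(x² + 16x) + 7(y² - 16y) = -1360
Complete the square in x and y: 16(x + 8)² + 7(y - 8)² = -1360 + 1024 + 448 = 112
Divide by 112: (x + 8)²/7 + (y - 8)²/16 = 1
Ellipse, center (-8, 8), major axis vertical; a² = 16, b² = 7.
c² = a² - b² = 16 - 7 = 9, so c = 3.
Foci lie on the vertical axis through the center: (h, k ± c).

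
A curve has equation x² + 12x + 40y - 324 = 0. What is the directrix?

Only x is squared. Complete the square in x: (x + 6)² = -40(y - 9).
Vertex (-6, 9); 4p = -40 so p = -10. Opens down.
Directrix is the horizontal line y = k − p = 9 − (-10) = 19.

y = 19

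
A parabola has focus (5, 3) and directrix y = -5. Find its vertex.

(5, -1)

The vertex is the midpoint between the focus and the directrix along the axis of symmetry.
Axis is vertical (directrix is horizontal). Vertex y-coordinate = (3 + (-5))/2 = -1; x-coordinate = 5.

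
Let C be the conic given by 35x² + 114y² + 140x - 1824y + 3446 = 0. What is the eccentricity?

e = √9006/114

Collect terms: 35(x² + 4x) + 114(y² - 16y) = -3446
Complete the square: 35(x + 2)² + 114(y - 8)² = -3446 + 140 + 7296 = 3990
Divide through by 3990 to get (x + 2)²/114 + (y - 8)²/35 = 1.
Ellipse, center (-2, 8), major axis horizontal; a² = 114, b² = 35.
c² = a² - b² = 79, so c = √79.
e = c/a = √79/√114 = √9006/114.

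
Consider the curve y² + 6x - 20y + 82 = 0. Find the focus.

Only y is squared. Complete the square in y: (y - 10)² = -6(x - 3).
Vertex (3, 10); 4p = -6 so p = -3/2. Opens left.
Focus is p units from the vertex along the axis: (h + p, k).

(3/2, 10)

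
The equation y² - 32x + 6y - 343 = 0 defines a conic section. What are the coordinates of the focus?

Only y is squared. Complete the square in y: (y + 3)² = 32(x + 11).
Vertex (-11, -3); 4p = 32 so p = 8. Opens right.
Focus is p units from the vertex along the axis: (h + p, k).

(-3, -3)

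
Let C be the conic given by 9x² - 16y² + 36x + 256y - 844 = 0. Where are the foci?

(-2, 3) and (-2, 13)

Group the x- and y-terms: 9(x² + 4x) -16(y² - 16y) = 844
9(x + 2)² -16(y - 8)² = 844 + 36 - 1024 = -144
Dividing both sides by -144: (y - 8)²/9 - (x + 2)²/16 = 1
Hyperbola, center (-2, 8), transverse axis vertical; a² = 9, b² = 16.
c² = a² + b² = 9 + 16 = 25, so c = 5.
Foci lie on the vertical axis through the center: (h, k ± c).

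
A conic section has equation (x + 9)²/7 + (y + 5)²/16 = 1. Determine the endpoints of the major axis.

(-9, -9) and (-9, -1)

Center (-9, -5). The larger denominator 16 sits under the y-term, so the major axis is vertical; a² = 16, b² = 7.
a = 4. Vertices at (h, k ± a).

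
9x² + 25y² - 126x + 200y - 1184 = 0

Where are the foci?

(-5, -4) and (19, -4)

9(x² - 14x) + 25(y² + 8y) = 1184
Completing the square gives 9(x - 7)² + 25(y + 4)² = 1184 + 441 + 400 = 2025.
Dividing both sides by 2025: (x - 7)²/225 + (y + 4)²/81 = 1
Ellipse, center (7, -4), major axis horizontal; a² = 225, b² = 81.
c² = a² - b² = 225 - 81 = 144, so c = 12.
Foci lie on the horizontal axis through the center: (h ± c, k).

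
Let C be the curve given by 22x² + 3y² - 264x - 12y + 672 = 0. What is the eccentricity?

e = √418/22

Rearranging, 22(x² - 12x) + 3(y² - 4y) = -672.
Complete the square: 22(x - 6)² + 3(y - 2)² = -672 + 792 + 12 = 132
Divide by 132: (x - 6)²/6 + (y - 2)²/44 = 1
Ellipse, center (6, 2), major axis vertical; a² = 44, b² = 6.
c² = a² - b² = 38, so c = √38.
e = c/a = √38/2√11 = √418/22.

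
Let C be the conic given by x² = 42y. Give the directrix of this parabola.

y = -21/2

Vertex (0, 0); 4p = 42 so p = 21/2. Opens up.
Directrix is the horizontal line y = k − p = 0 − (21/2) = -21/2.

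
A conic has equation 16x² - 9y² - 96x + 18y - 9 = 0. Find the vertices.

16(x² - 6x) -9(y² - 2y) = 9
16(x - 3)² -9(y - 1)² = 9 + 144 - 9 = 144
Divide by 144: (x - 3)²/9 - (y - 1)²/16 = 1
Hyperbola, center (3, 1), transverse axis horizontal; a² = 9, b² = 16.
a = 3. Vertices at (h ± a, k).

(0, 1) and (6, 1)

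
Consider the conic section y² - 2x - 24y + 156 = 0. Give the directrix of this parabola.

Only y is squared. Complete the square in y: (y - 12)² = 2(x - 6).
Vertex (6, 12); 4p = 2 so p = 1/2. Opens right.
Directrix is the vertical line x = h − p = 6 − (1/2) = 11/2.

x = 11/2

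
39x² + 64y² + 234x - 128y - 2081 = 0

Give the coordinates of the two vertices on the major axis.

(-11, 1) and (5, 1)

Group: 39(x² + 6x) + 64(y² - 2y) = 2081
Complete the square in x and y: 39(x + 3)² + 64(y - 1)² = 2081 + 351 + 64 = 2496
Divide by 2496: (x + 3)²/64 + (y - 1)²/39 = 1
Ellipse, center (-3, 1), major axis horizontal; a² = 64, b² = 39.
a = 8. Vertices at (h ± a, k).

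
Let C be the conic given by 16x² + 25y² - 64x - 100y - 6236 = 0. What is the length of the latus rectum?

128/5

Rearranging, 16(x² - 4x) + 25(y² - 4y) = 6236.
16(x - 2)² + 25(y - 2)² = 6236 + 64 + 100 = 6400
Divide by 6400: (x - 2)²/400 + (y - 2)²/256 = 1
Ellipse, center (2, 2), major axis horizontal; a² = 400, b² = 256.
Latus rectum length = 2b²/a = 2·256/20 = 128/5.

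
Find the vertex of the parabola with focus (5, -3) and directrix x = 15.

The vertex is the midpoint between the focus and the directrix along the axis of symmetry.
Axis is horizontal (directrix is vertical). Vertex x-coordinate = (5 + 15)/2 = 10; y-coordinate = -3.

(10, -3)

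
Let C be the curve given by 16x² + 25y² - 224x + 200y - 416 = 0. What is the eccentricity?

e = 3/5

Rearranging, 16(x² - 14x) + 25(y² + 8y) = 416.
Complete the square in x and y: 16(x - 7)² + 25(y + 4)² = 416 + 784 + 400 = 1600
Divide by 1600: (x - 7)²/100 + (y + 4)²/64 = 1
Ellipse, center (7, -4), major axis horizontal; a² = 100, b² = 64.
c² = a² - b² = 36, so c = 6.
e = c/a = 6/10 = 3/5.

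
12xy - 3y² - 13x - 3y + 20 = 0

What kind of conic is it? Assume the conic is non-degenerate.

hyperbola

A = 0, B = 12, C = -3.
Discriminant B² − 4AC = 12² − 4·0·(-3) = 144.
B² − 4AC > 0 ⇒ hyperbola.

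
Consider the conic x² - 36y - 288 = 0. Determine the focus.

(0, 1)

Only x is squared. Complete the square in x: x² = 36(y + 8).
Vertex (0, -8); 4p = 36 so p = 9. Opens up.
Focus is p units from the vertex along the axis: (h, k + p).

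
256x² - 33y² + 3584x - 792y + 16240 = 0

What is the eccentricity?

e = 17/16

Group: 256(x² + 14x) -33(y² + 24y) = -16240
Completing the square gives 256(x + 7)² -33(y + 12)² = -16240 + 12544 - 4752 = -8448.
Divide through by -8448 to get (y + 12)²/256 - (x + 7)²/33 = 1.
Hyperbola, center (-7, -12), transverse axis vertical; a² = 256, b² = 33.
c² = a² + b² = 289, so c = 17.
e = c/a = 17/16.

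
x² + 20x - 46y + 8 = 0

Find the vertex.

Only x is squared. Complete the square in x: (x + 10)² = 46(y + 2).
Vertex (-10, -2); 4p = 46 so p = 23/2. Opens up.

(-10, -2)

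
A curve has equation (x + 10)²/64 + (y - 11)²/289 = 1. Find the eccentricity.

e = 15/17

Center (-10, 11). The larger denominator 289 sits under the y-term, so the major axis is vertical; a² = 289, b² = 64.
c² = a² - b² = 225, so c = 15.
e = c/a = 15/17.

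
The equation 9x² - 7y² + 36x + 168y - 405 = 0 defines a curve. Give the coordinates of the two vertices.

(-2, 3) and (-2, 21)

Rearranging, 9(x² + 4x) -7(y² - 24y) = 405.
9(x + 2)² -7(y - 12)² = 405 + 36 - 1008 = -567
Divide through by -567 to get (y - 12)²/81 - (x + 2)²/63 = 1.
Hyperbola, center (-2, 12), transverse axis vertical; a² = 81, b² = 63.
a = 9. Vertices at (h, k ± a).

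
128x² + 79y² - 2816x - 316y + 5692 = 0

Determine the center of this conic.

Collect terms: 128(x² - 22x) + 79(y² - 4y) = -5692
Completing the square gives 128(x - 11)² + 79(y - 2)² = -5692 + 15488 + 316 = 10112.
Divide by 10112: (x - 11)²/79 + (y - 2)²/128 = 1
Ellipse with center (11, 2).

(11, 2)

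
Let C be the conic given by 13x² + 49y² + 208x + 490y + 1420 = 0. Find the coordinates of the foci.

13(x² + 16x) + 49(y² + 10y) = -1420
Complete the square in x and y: 13(x + 8)² + 49(y + 5)² = -1420 + 832 + 1225 = 637
Divide by 637: (x + 8)²/49 + (y + 5)²/13 = 1
Ellipse, center (-8, -5), major axis horizontal; a² = 49, b² = 13.
c² = a² - b² = 49 - 13 = 36, so c = 6.
Foci lie on the horizontal axis through the center: (h ± c, k).

(-14, -5) and (-2, -5)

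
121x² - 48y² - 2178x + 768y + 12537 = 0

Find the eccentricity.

Collect terms: 121(x² - 18x) -48(y² - 16y) = -12537
121(x - 9)² -48(y - 8)² = -12537 + 9801 - 3072 = -5808
Divide by -5808: (y - 8)²/121 - (x - 9)²/48 = 1
Hyperbola, center (9, 8), transverse axis vertical; a² = 121, b² = 48.
c² = a² + b² = 169, so c = 13.
e = c/a = 13/11.

e = 13/11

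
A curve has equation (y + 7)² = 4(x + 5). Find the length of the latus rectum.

Vertex (-5, -7); 4p = 4 so p = 1. Opens right.
Latus rectum length = |4p| = 4.

4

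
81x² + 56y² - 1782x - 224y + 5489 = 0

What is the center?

81(x² - 22x) + 56(y² - 4y) = -5489
81(x - 11)² + 56(y - 2)² = -5489 + 9801 + 224 = 4536
Divide through by 4536 to get (x - 11)²/56 + (y - 2)²/81 = 1.
Ellipse with center (11, 2).

(11, 2)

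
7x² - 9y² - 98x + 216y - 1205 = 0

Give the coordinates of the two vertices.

Group: 7(x² - 14x) -9(y² - 24y) = 1205
Completing the square gives 7(x - 7)² -9(y - 12)² = 1205 + 343 - 1296 = 252.
Divide by 252: (x - 7)²/36 - (y - 12)²/28 = 1
Hyperbola, center (7, 12), transverse axis horizontal; a² = 36, b² = 28.
a = 6. Vertices at (h ± a, k).

(1, 12) and (13, 12)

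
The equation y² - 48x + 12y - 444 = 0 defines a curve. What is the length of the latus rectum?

Only y is squared. Complete the square in y: (y + 6)² = 48(x + 10).
Vertex (-10, -6); 4p = 48 so p = 12. Opens right.
Latus rectum length = |4p| = 48.

48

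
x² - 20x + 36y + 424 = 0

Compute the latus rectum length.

Only x is squared. Complete the square in x: (x - 10)² = -36(y + 9).
Vertex (10, -9); 4p = -36 so p = -9. Opens down.
Latus rectum length = |4p| = 36.

36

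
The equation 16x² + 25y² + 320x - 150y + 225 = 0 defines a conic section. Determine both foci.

Collect terms: 16(x² + 20x) + 25(y² - 6y) = -225
Complete the square in x and y: 16(x + 10)² + 25(y - 3)² = -225 + 1600 + 225 = 1600
Divide through by 1600 to get (x + 10)²/100 + (y - 3)²/64 = 1.
Ellipse, center (-10, 3), major axis horizontal; a² = 100, b² = 64.
c² = a² - b² = 100 - 64 = 36, so c = 6.
Foci lie on the horizontal axis through the center: (h ± c, k).

(-16, 3) and (-4, 3)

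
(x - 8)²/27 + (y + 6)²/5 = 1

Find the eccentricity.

e = √66/9

Center (8, -6). The larger denominator 27 sits under the x-term, so the major axis is horizontal; a² = 27, b² = 5.
c² = a² - b² = 22, so c = √22.
e = c/a = √22/3√3 = √66/9.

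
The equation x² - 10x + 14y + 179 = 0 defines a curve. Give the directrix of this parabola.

Only x is squared. Complete the square in x: (x - 5)² = -14(y + 11).
Vertex (5, -11); 4p = -14 so p = -7/2. Opens down.
Directrix is the horizontal line y = k − p = -11 − (-7/2) = -15/2.

y = -15/2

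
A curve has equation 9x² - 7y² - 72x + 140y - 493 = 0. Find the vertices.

Rearranging, 9(x² - 8x) -7(y² - 20y) = 493.
9(x - 4)² -7(y - 10)² = 493 + 144 - 700 = -63
Divide by -63: (y - 10)²/9 - (x - 4)²/7 = 1
Hyperbola, center (4, 10), transverse axis vertical; a² = 9, b² = 7.
a = 3. Vertices at (h, k ± a).

(4, 7) and (4, 13)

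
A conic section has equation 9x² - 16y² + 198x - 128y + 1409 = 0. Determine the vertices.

Group: 9(x² + 22x) -16(y² + 8y) = -1409
Complete the square in x and y: 9(x + 11)² -16(y + 4)² = -1409 + 1089 - 256 = -576
Divide through by -576 to get (y + 4)²/36 - (x + 11)²/64 = 1.
Hyperbola, center (-11, -4), transverse axis vertical; a² = 36, b² = 64.
a = 6. Vertices at (h, k ± a).

(-11, -10) and (-11, 2)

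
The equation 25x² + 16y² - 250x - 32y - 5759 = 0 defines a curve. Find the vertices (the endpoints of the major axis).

Group the x- and y-terms: 25(x² - 10x) + 16(y² - 2y) = 5759
Completing the square gives 25(x - 5)² + 16(y - 1)² = 5759 + 625 + 16 = 6400.
Divide through by 6400 to get (x - 5)²/256 + (y - 1)²/400 = 1.
Ellipse, center (5, 1), major axis vertical; a² = 400, b² = 256.
a = 20. Vertices at (h, k ± a).

(5, -19) and (5, 21)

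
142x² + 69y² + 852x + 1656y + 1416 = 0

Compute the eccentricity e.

e = √10366/142

Rearranging, 142(x² + 6x) + 69(y² + 24y) = -1416.
142(x + 3)² + 69(y + 12)² = -1416 + 1278 + 9936 = 9798
Divide through by 9798 to get (x + 3)²/69 + (y + 12)²/142 = 1.
Ellipse, center (-3, -12), major axis vertical; a² = 142, b² = 69.
c² = a² - b² = 73, so c = √73.
e = c/a = √73/√142 = √10366/142.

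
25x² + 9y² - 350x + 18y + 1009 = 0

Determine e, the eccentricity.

Group: 25(x² - 14x) + 9(y² + 2y) = -1009
Complete the square: 25(x - 7)² + 9(y + 1)² = -1009 + 1225 + 9 = 225
Dividing both sides by 225: (x - 7)²/9 + (y + 1)²/25 = 1
Ellipse, center (7, -1), major axis vertical; a² = 25, b² = 9.
c² = a² - b² = 16, so c = 4.
e = c/a = 4/5.

e = 4/5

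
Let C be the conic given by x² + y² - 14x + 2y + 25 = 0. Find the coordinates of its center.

(x² - 14x) + (y² + 2y) = -25
Complete the square: (x - 7)² + (y + 1)² = -25 + 49 + 1 = 25
So (x - 7)² + (y + 1)² = 25.
Circle centered at (7, -1) with r² = 25.

(7, -1)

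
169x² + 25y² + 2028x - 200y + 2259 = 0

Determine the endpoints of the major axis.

Rearranging, 169(x² + 12x) + 25(y² - 8y) = -2259.
169(x + 6)² + 25(y - 4)² = -2259 + 6084 + 400 = 4225
Dividing both sides by 4225: (x + 6)²/25 + (y - 4)²/169 = 1
Ellipse, center (-6, 4), major axis vertical; a² = 169, b² = 25.
a = 13. Vertices at (h, k ± a).

(-6, -9) and (-6, 17)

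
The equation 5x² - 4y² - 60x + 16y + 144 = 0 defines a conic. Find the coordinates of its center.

5(x² - 12x) -4(y² - 4y) = -144
5(x - 6)² -4(y - 2)² = -144 + 180 - 16 = 20
Divide through by 20 to get (x - 6)²/4 - (y - 2)²/5 = 1.
Hyperbola with center (6, 2).

(6, 2)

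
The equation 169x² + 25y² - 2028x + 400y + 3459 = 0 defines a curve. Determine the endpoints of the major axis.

(6, -21) and (6, 5)

Group the x- and y-terms: 169(x² - 12x) + 25(y² + 16y) = -3459
Completing the square gives 169(x - 6)² + 25(y + 8)² = -3459 + 6084 + 1600 = 4225.
Divide through by 4225 to get (x - 6)²/25 + (y + 8)²/169 = 1.
Ellipse, center (6, -8), major axis vertical; a² = 169, b² = 25.
a = 13. Vertices at (h, k ± a).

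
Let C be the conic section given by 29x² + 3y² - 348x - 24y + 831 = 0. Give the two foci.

Collect terms: 29(x² - 12x) + 3(y² - 8y) = -831
Complete the square: 29(x - 6)² + 3(y - 4)² = -831 + 1044 + 48 = 261
Dividing both sides by 261: (x - 6)²/9 + (y - 4)²/87 = 1
Ellipse, center (6, 4), major axis vertical; a² = 87, b² = 9.
c² = a² - b² = 87 - 9 = 78, so c = √78.
Foci lie on the vertical axis through the center: (h, k ± c).

(6, 4 - √78) and (6, 4 + √78)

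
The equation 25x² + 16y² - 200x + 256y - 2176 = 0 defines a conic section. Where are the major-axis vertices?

Group the x- and y-terms: 25(x² - 8x) + 16(y² + 16y) = 2176
Complete the square in x and y: 25(x - 4)² + 16(y + 8)² = 2176 + 400 + 1024 = 3600
Divide by 3600: (x - 4)²/144 + (y + 8)²/225 = 1
Ellipse, center (4, -8), major axis vertical; a² = 225, b² = 144.
a = 15. Vertices at (h, k ± a).

(4, -23) and (4, 7)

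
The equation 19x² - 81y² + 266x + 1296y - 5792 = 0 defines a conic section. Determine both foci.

Group: 19(x² + 14x) -81(y² - 16y) = 5792
Complete the square: 19(x + 7)² -81(y - 8)² = 5792 + 931 - 5184 = 1539
Dividing both sides by 1539: (x + 7)²/81 - (y - 8)²/19 = 1
Hyperbola, center (-7, 8), transverse axis horizontal; a² = 81, b² = 19.
c² = a² + b² = 81 + 19 = 100, so c = 10.
Foci lie on the horizontal axis through the center: (h ± c, k).

(-17, 8) and (3, 8)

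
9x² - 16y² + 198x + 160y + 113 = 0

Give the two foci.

(-21, 5) and (-1, 5)

Collect terms: 9(x² + 22x) -16(y² - 10y) = -113
Complete the square: 9(x + 11)² -16(y - 5)² = -113 + 1089 - 400 = 576
Dividing both sides by 576: (x + 11)²/64 - (y - 5)²/36 = 1
Hyperbola, center (-11, 5), transverse axis horizontal; a² = 64, b² = 36.
c² = a² + b² = 64 + 36 = 100, so c = 10.
Foci lie on the horizontal axis through the center: (h ± c, k).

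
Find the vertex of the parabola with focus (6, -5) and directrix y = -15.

(6, -10)

The vertex is the midpoint between the focus and the directrix along the axis of symmetry.
Axis is vertical (directrix is horizontal). Vertex y-coordinate = (-5 + (-15))/2 = -10; x-coordinate = 6.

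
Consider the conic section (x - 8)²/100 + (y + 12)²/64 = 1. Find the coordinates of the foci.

Center (8, -12). The larger denominator 100 sits under the x-term, so the major axis is horizontal; a² = 100, b² = 64.
c² = a² - b² = 100 - 64 = 36, so c = 6.
Foci lie on the horizontal axis through the center: (h ± c, k).

(2, -12) and (14, -12)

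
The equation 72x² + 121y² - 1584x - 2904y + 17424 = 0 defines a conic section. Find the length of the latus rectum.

Rearranging, 72(x² - 22x) + 121(y² - 24y) = -17424.
Complete the square: 72(x - 11)² + 121(y - 12)² = -17424 + 8712 + 17424 = 8712
Divide through by 8712 to get (x - 11)²/121 + (y - 12)²/72 = 1.
Ellipse, center (11, 12), major axis horizontal; a² = 121, b² = 72.
Latus rectum length = 2b²/a = 2·72/11 = 144/11.

144/11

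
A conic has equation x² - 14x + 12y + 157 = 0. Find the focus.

(7, -12)

Only x is squared. Complete the square in x: (x - 7)² = -12(y + 9).
Vertex (7, -9); 4p = -12 so p = -3. Opens down.
Focus is p units from the vertex along the axis: (h, k + p).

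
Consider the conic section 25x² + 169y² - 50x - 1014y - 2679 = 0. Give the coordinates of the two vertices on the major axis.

(-12, 3) and (14, 3)

25(x² - 2x) + 169(y² - 6y) = 2679
25(x - 1)² + 169(y - 3)² = 2679 + 25 + 1521 = 4225
Divide through by 4225 to get (x - 1)²/169 + (y - 3)²/25 = 1.
Ellipse, center (1, 3), major axis horizontal; a² = 169, b² = 25.
a = 13. Vertices at (h ± a, k).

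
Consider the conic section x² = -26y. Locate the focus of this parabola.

Vertex (0, 0); 4p = -26 so p = -13/2. Opens down.
Focus is p units from the vertex along the axis: (h, k + p).

(0, -13/2)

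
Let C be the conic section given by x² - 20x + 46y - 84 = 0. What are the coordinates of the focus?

Only x is squared. Complete the square in x: (x - 10)² = -46(y - 4).
Vertex (10, 4); 4p = -46 so p = -23/2. Opens down.
Focus is p units from the vertex along the axis: (h, k + p).

(10, -15/2)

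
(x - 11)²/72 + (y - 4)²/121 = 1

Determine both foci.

Center (11, 4). The larger denominator 121 sits under the y-term, so the major axis is vertical; a² = 121, b² = 72.
c² = a² - b² = 121 - 72 = 49, so c = 7.
Foci lie on the vertical axis through the center: (h, k ± c).

(11, -3) and (11, 11)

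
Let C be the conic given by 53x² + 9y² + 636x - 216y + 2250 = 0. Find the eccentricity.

e = 2√583/53

53(x² + 12x) + 9(y² - 24y) = -2250
Complete the square in x and y: 53(x + 6)² + 9(y - 12)² = -2250 + 1908 + 1296 = 954
Divide by 954: (x + 6)²/18 + (y - 12)²/106 = 1
Ellipse, center (-6, 12), major axis vertical; a² = 106, b² = 18.
c² = a² - b² = 88, so c = 2√22.
e = c/a = 2√22/√106 = 2√583/53.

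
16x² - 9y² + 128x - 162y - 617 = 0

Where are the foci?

16(x² + 8x) -9(y² + 18y) = 617
Completing the square gives 16(x + 4)² -9(y + 9)² = 617 + 256 - 729 = 144.
Divide through by 144 to get (x + 4)²/9 - (y + 9)²/16 = 1.
Hyperbola, center (-4, -9), transverse axis horizontal; a² = 9, b² = 16.
c² = a² + b² = 9 + 16 = 25, so c = 5.
Foci lie on the horizontal axis through the center: (h ± c, k).

(-9, -9) and (1, -9)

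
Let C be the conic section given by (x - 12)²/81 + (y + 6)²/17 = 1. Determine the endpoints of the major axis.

Center (12, -6). The larger denominator 81 sits under the x-term, so the major axis is horizontal; a² = 81, b² = 17.
a = 9. Vertices at (h ± a, k).

(3, -6) and (21, -6)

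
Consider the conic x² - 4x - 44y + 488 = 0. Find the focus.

Only x is squared. Complete the square in x: (x - 2)² = 44(y - 11).
Vertex (2, 11); 4p = 44 so p = 11. Opens up.
Focus is p units from the vertex along the axis: (h, k + p).

(2, 22)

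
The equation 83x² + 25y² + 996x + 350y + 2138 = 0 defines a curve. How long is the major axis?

2√83

83(x² + 12x) + 25(y² + 14y) = -2138
Complete the square in x and y: 83(x + 6)² + 25(y + 7)² = -2138 + 2988 + 1225 = 2075
Divide by 2075: (x + 6)²/25 + (y + 7)²/83 = 1
Ellipse, center (-6, -7), major axis vertical; a² = 83, b² = 25.
a² = 83 so a = √83; the major axis has length 2a = 2√83.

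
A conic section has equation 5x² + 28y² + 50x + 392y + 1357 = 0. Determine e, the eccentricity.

Group: 5(x² + 10x) + 28(y² + 14y) = -1357
Completing the square gives 5(x + 5)² + 28(y + 7)² = -1357 + 125 + 1372 = 140.
Dividing both sides by 140: (x + 5)²/28 + (y + 7)²/5 = 1
Ellipse, center (-5, -7), major axis horizontal; a² = 28, b² = 5.
c² = a² - b² = 23, so c = √23.
e = c/a = √23/2√7 = √161/14.

e = √161/14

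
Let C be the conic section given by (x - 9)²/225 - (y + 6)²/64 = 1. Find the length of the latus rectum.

128/15

Center (9, -6). The positive term is the x-term, so the transverse axis is horizontal; a² = 225, b² = 64.
Latus rectum length = 2b²/a = 2·64/15 = 128/15.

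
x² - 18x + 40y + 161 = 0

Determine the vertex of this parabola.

(9, -2)

Only x is squared. Complete the square in x: (x - 9)² = -40(y + 2).
Vertex (9, -2); 4p = -40 so p = -10. Opens down.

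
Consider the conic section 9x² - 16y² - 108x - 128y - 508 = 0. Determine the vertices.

Collect terms: 9(x² - 12x) -16(y² + 8y) = 508
9(x - 6)² -16(y + 4)² = 508 + 324 - 256 = 576
Dividing both sides by 576: (x - 6)²/64 - (y + 4)²/36 = 1
Hyperbola, center (6, -4), transverse axis horizontal; a² = 64, b² = 36.
a = 8. Vertices at (h ± a, k).

(-2, -4) and (14, -4)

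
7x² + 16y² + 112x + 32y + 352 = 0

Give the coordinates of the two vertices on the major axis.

(-12, -1) and (-4, -1)

Group: 7(x² + 16x) + 16(y² + 2y) = -352
Complete the square in x and y: 7(x + 8)² + 16(y + 1)² = -352 + 448 + 16 = 112
Divide by 112: (x + 8)²/16 + (y + 1)²/7 = 1
Ellipse, center (-8, -1), major axis horizontal; a² = 16, b² = 7.
a = 4. Vertices at (h ± a, k).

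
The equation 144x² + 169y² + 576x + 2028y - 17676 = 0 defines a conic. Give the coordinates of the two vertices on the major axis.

(-15, -6) and (11, -6)

Group the x- and y-terms: 144(x² + 4x) + 169(y² + 12y) = 17676
Completing the square gives 144(x + 2)² + 169(y + 6)² = 17676 + 576 + 6084 = 24336.
Divide through by 24336 to get (x + 2)²/169 + (y + 6)²/144 = 1.
Ellipse, center (-2, -6), major axis horizontal; a² = 169, b² = 144.
a = 13. Vertices at (h ± a, k).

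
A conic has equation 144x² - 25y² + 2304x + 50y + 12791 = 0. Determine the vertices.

(-8, -11) and (-8, 13)

Group: 144(x² + 16x) -25(y² - 2y) = -12791
Complete the square: 144(x + 8)² -25(y - 1)² = -12791 + 9216 - 25 = -3600
Divide by -3600: (y - 1)²/144 - (x + 8)²/25 = 1
Hyperbola, center (-8, 1), transverse axis vertical; a² = 144, b² = 25.
a = 12. Vertices at (h, k ± a).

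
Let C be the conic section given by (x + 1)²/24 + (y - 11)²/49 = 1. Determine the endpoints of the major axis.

(-1, 4) and (-1, 18)

Center (-1, 11). The larger denominator 49 sits under the y-term, so the major axis is vertical; a² = 49, b² = 24.
a = 7. Vertices at (h, k ± a).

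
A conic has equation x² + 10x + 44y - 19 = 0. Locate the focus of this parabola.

(-5, -10)

Only x is squared. Complete the square in x: (x + 5)² = -44(y - 1).
Vertex (-5, 1); 4p = -44 so p = -11. Opens down.
Focus is p units from the vertex along the axis: (h, k + p).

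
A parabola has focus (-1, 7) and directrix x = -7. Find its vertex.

(-4, 7)

The vertex is the midpoint between the focus and the directrix along the axis of symmetry.
Axis is horizontal (directrix is vertical). Vertex x-coordinate = (-1 + (-7))/2 = -4; y-coordinate = 7.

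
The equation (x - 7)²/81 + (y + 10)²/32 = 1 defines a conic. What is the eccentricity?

e = 7/9

Center (7, -10). The larger denominator 81 sits under the x-term, so the major axis is horizontal; a² = 81, b² = 32.
c² = a² - b² = 49, so c = 7.
e = c/a = 7/9.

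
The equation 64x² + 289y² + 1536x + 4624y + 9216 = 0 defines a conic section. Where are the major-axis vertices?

Rearranging, 64(x² + 24x) + 289(y² + 16y) = -9216.
Complete the square: 64(x + 12)² + 289(y + 8)² = -9216 + 9216 + 18496 = 18496
Divide by 18496: (x + 12)²/289 + (y + 8)²/64 = 1
Ellipse, center (-12, -8), major axis horizontal; a² = 289, b² = 64.
a = 17. Vertices at (h ± a, k).

(-29, -8) and (5, -8)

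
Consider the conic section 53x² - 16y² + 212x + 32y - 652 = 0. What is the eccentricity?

Rearranging, 53(x² + 4x) -16(y² - 2y) = 652.
53(x + 2)² -16(y - 1)² = 652 + 212 - 16 = 848
Divide through by 848 to get (x + 2)²/16 - (y - 1)²/53 = 1.
Hyperbola, center (-2, 1), transverse axis horizontal; a² = 16, b² = 53.
c² = a² + b² = 69, so c = √69.
e = c/a = √69/4.

e = √69/4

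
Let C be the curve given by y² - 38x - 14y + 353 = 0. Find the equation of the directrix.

x = -3/2

Only y is squared. Complete the square in y: (y - 7)² = 38(x - 8).
Vertex (8, 7); 4p = 38 so p = 19/2. Opens right.
Directrix is the vertical line x = h − p = 8 − (19/2) = -3/2.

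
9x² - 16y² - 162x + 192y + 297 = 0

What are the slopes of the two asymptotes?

3/4 and -3/4

9(x² - 18x) -16(y² - 12y) = -297
9(x - 9)² -16(y - 6)² = -297 + 729 - 576 = -144
Dividing both sides by -144: (y - 6)²/9 - (x - 9)²/16 = 1
Hyperbola, center (9, 6), transverse axis vertical; a² = 9, b² = 16.
For a vertical hyperbola the asymptotes have slope ±a/b.
Here that is ±3/4.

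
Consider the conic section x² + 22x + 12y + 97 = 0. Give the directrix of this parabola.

Only x is squared. Complete the square in x: (x + 11)² = -12(y - 2).
Vertex (-11, 2); 4p = -12 so p = -3. Opens down.
Directrix is the horizontal line y = k − p = 2 − (-3) = 5.

y = 5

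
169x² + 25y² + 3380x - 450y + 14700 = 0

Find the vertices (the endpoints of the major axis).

(-10, -4) and (-10, 22)

Rearranging, 169(x² + 20x) + 25(y² - 18y) = -14700.
Complete the square in x and y: 169(x + 10)² + 25(y - 9)² = -14700 + 16900 + 2025 = 4225
Divide by 4225: (x + 10)²/25 + (y - 9)²/169 = 1
Ellipse, center (-10, 9), major axis vertical; a² = 169, b² = 25.
a = 13. Vertices at (h, k ± a).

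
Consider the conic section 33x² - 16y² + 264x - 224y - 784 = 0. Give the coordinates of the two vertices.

Rearranging, 33(x² + 8x) -16(y² + 14y) = 784.
Complete the square: 33(x + 4)² -16(y + 7)² = 784 + 528 - 784 = 528
Dividing both sides by 528: (x + 4)²/16 - (y + 7)²/33 = 1
Hyperbola, center (-4, -7), transverse axis horizontal; a² = 16, b² = 33.
a = 4. Vertices at (h ± a, k).

(-8, -7) and (0, -7)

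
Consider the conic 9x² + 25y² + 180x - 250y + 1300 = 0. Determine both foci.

Group: 9(x² + 20x) + 25(y² - 10y) = -1300
Completing the square gives 9(x + 10)² + 25(y - 5)² = -1300 + 900 + 625 = 225.
Divide by 225: (x + 10)²/25 + (y - 5)²/9 = 1
Ellipse, center (-10, 5), major axis horizontal; a² = 25, b² = 9.
c² = a² - b² = 25 - 9 = 16, so c = 4.
Foci lie on the horizontal axis through the center: (h ± c, k).

(-14, 5) and (-6, 5)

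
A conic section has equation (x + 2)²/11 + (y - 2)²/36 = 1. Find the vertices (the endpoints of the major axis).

Center (-2, 2). The larger denominator 36 sits under the y-term, so the major axis is vertical; a² = 36, b² = 11.
a = 6. Vertices at (h, k ± a).

(-2, -4) and (-2, 8)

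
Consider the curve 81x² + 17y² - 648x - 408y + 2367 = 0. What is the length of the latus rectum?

34/9

Group the x- and y-terms: 81(x² - 8x) + 17(y² - 24y) = -2367
Complete the square in x and y: 81(x - 4)² + 17(y - 12)² = -2367 + 1296 + 2448 = 1377
Divide by 1377: (x - 4)²/17 + (y - 12)²/81 = 1
Ellipse, center (4, 12), major axis vertical; a² = 81, b² = 17.
Latus rectum length = 2b²/a = 2·17/9 = 34/9.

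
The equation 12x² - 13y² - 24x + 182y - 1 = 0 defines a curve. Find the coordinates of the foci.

(1, -3) and (1, 17)

Collect terms: 12(x² - 2x) -13(y² - 14y) = 1
Completing the square gives 12(x - 1)² -13(y - 7)² = 1 + 12 - 637 = -624.
Divide through by -624 to get (y - 7)²/48 - (x - 1)²/52 = 1.
Hyperbola, center (1, 7), transverse axis vertical; a² = 48, b² = 52.
c² = a² + b² = 48 + 52 = 100, so c = 10.
Foci lie on the vertical axis through the center: (h, k ± c).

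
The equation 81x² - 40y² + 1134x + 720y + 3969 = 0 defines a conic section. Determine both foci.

81(x² + 14x) -40(y² - 18y) = -3969
Complete the square: 81(x + 7)² -40(y - 9)² = -3969 + 3969 - 3240 = -3240
Divide by -3240: (y - 9)²/81 - (x + 7)²/40 = 1
Hyperbola, center (-7, 9), transverse axis vertical; a² = 81, b² = 40.
c² = a² + b² = 81 + 40 = 121, so c = 11.
Foci lie on the vertical axis through the center: (h, k ± c).

(-7, -2) and (-7, 20)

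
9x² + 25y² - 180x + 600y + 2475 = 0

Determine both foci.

Group the x- and y-terms: 9(x² - 20x) + 25(y² + 24y) = -2475
Completing the square gives 9(x - 10)² + 25(y + 12)² = -2475 + 900 + 3600 = 2025.
Divide through by 2025 to get (x - 10)²/225 + (y + 12)²/81 = 1.
Ellipse, center (10, -12), major axis horizontal; a² = 225, b² = 81.
c² = a² - b² = 225 - 81 = 144, so c = 12.
Foci lie on the horizontal axis through the center: (h ± c, k).

(-2, -12) and (22, -12)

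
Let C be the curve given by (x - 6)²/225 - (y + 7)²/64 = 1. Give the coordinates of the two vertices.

Center (6, -7). The positive term is the x-term, so the transverse axis is horizontal; a² = 225, b² = 64.
a = 15. Vertices at (h ± a, k).

(-9, -7) and (21, -7)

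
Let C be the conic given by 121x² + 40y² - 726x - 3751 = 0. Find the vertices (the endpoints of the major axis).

121(x² - 6x) + 40y² = 3751
Complete the square in x and y: 121(x - 3)² + 40y² = 3751 + 1089 + 0 = 4840
Divide through by 4840 to get (x - 3)²/40 + y²/121 = 1.
Ellipse, center (3, 0), major axis vertical; a² = 121, b² = 40.
a = 11. Vertices at (h, k ± a).

(3, -11) and (3, 11)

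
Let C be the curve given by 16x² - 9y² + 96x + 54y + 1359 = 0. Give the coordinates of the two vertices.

(-3, -9) and (-3, 15)

Group: 16(x² + 6x) -9(y² - 6y) = -1359
Completing the square gives 16(x + 3)² -9(y - 3)² = -1359 + 144 - 81 = -1296.
Divide by -1296: (y - 3)²/144 - (x + 3)²/81 = 1
Hyperbola, center (-3, 3), transverse axis vertical; a² = 144, b² = 81.
a = 12. Vertices at (h, k ± a).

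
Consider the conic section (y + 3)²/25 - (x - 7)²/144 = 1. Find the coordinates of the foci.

Center (7, -3). The positive term is the y-term, so the transverse axis is vertical; a² = 25, b² = 144.
c² = a² + b² = 25 + 144 = 169, so c = 13.
Foci lie on the vertical axis through the center: (h, k ± c).

(7, -16) and (7, 10)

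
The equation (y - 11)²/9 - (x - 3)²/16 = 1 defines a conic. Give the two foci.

(3, 6) and (3, 16)

Center (3, 11). The positive term is the y-term, so the transverse axis is vertical; a² = 9, b² = 16.
c² = a² + b² = 9 + 16 = 25, so c = 5.
Foci lie on the vertical axis through the center: (h, k ± c).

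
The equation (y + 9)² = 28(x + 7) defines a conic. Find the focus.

(0, -9)

Vertex (-7, -9); 4p = 28 so p = 7. Opens right.
Focus is p units from the vertex along the axis: (h + p, k).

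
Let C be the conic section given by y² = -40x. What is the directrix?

Vertex (0, 0); 4p = -40 so p = -10. Opens left.
Directrix is the vertical line x = h − p = 0 − (-10) = 10.

x = 10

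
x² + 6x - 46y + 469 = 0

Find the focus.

Only x is squared. Complete the square in x: (x + 3)² = 46(y - 10).
Vertex (-3, 10); 4p = 46 so p = 23/2. Opens up.
Focus is p units from the vertex along the axis: (h, k + p).

(-3, 43/2)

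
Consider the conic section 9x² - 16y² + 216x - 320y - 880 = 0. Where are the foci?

Collect terms: 9(x² + 24x) -16(y² + 20y) = 880
9(x + 12)² -16(y + 10)² = 880 + 1296 - 1600 = 576
Divide through by 576 to get (x + 12)²/64 - (y + 10)²/36 = 1.
Hyperbola, center (-12, -10), transverse axis horizontal; a² = 64, b² = 36.
c² = a² + b² = 64 + 36 = 100, so c = 10.
Foci lie on the horizontal axis through the center: (h ± c, k).

(-22, -10) and (-2, -10)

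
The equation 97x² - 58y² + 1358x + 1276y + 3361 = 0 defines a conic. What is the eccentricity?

Rearranging, 97(x² + 14x) -58(y² - 22y) = -3361.
Complete the square in x and y: 97(x + 7)² -58(y - 11)² = -3361 + 4753 - 7018 = -5626
Divide by -5626: (y - 11)²/97 - (x + 7)²/58 = 1
Hyperbola, center (-7, 11), transverse axis vertical; a² = 97, b² = 58.
c² = a² + b² = 155, so c = √155.
e = c/a = √155/√97 = √15035/97.

e = √15035/97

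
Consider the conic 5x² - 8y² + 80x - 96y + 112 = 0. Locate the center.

Group the x- and y-terms: 5(x² + 16x) -8(y² + 12y) = -112
Complete the square in x and y: 5(x + 8)² -8(y + 6)² = -112 + 320 - 288 = -80
Divide by -80: (y + 6)²/10 - (x + 8)²/16 = 1
Hyperbola with center (-8, -6).

(-8, -6)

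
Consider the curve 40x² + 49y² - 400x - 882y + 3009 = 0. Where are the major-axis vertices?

(-2, 9) and (12, 9)

Group: 40(x² - 10x) + 49(y² - 18y) = -3009
Complete the square in x and y: 40(x - 5)² + 49(y - 9)² = -3009 + 1000 + 3969 = 1960
Dividing both sides by 1960: (x - 5)²/49 + (y - 9)²/40 = 1
Ellipse, center (5, 9), major axis horizontal; a² = 49, b² = 40.
a = 7. Vertices at (h ± a, k).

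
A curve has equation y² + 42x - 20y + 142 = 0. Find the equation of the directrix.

Only y is squared. Complete the square in y: (y - 10)² = -42(x + 1).
Vertex (-1, 10); 4p = -42 so p = -21/2. Opens left.
Directrix is the vertical line x = h − p = -1 − (-21/2) = 19/2.

x = 19/2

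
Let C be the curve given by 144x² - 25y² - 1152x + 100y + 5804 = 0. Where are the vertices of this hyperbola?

(4, -10) and (4, 14)

Group the x- and y-terms: 144(x² - 8x) -25(y² - 4y) = -5804
144(x - 4)² -25(y - 2)² = -5804 + 2304 - 100 = -3600
Divide through by -3600 to get (y - 2)²/144 - (x - 4)²/25 = 1.
Hyperbola, center (4, 2), transverse axis vertical; a² = 144, b² = 25.
a = 12. Vertices at (h, k ± a).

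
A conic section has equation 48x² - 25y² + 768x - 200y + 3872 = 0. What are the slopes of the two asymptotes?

4√3/5 and -4√3/5

Rearranging, 48(x² + 16x) -25(y² + 8y) = -3872.
Complete the square: 48(x + 8)² -25(y + 4)² = -3872 + 3072 - 400 = -1200
Dividing both sides by -1200: (y + 4)²/48 - (x + 8)²/25 = 1
Hyperbola, center (-8, -4), transverse axis vertical; a² = 48, b² = 25.
For a vertical hyperbola the asymptotes have slope ±a/b.
Here that is ±4√3/5.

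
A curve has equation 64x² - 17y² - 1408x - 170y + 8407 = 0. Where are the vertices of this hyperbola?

(11, -13) and (11, 3)

Rearranging, 64(x² - 22x) -17(y² + 10y) = -8407.
64(x - 11)² -17(y + 5)² = -8407 + 7744 - 425 = -1088
Dividing both sides by -1088: (y + 5)²/64 - (x - 11)²/17 = 1
Hyperbola, center (11, -5), transverse axis vertical; a² = 64, b² = 17.
a = 8. Vertices at (h, k ± a).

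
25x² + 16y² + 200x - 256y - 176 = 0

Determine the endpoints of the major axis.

Collect terms: 25(x² + 8x) + 16(y² - 16y) = 176
25(x + 4)² + 16(y - 8)² = 176 + 400 + 1024 = 1600
Dividing both sides by 1600: (x + 4)²/64 + (y - 8)²/100 = 1
Ellipse, center (-4, 8), major axis vertical; a² = 100, b² = 64.
a = 10. Vertices at (h, k ± a).

(-4, -2) and (-4, 18)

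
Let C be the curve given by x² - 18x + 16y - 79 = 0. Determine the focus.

Only x is squared. Complete the square in x: (x - 9)² = -16(y - 10).
Vertex (9, 10); 4p = -16 so p = -4. Opens down.
Focus is p units from the vertex along the axis: (h, k + p).

(9, 6)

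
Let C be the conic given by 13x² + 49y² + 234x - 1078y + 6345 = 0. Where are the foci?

Group: 13(x² + 18x) + 49(y² - 22y) = -6345
Completing the square gives 13(x + 9)² + 49(y - 11)² = -6345 + 1053 + 5929 = 637.
Divide through by 637 to get (x + 9)²/49 + (y - 11)²/13 = 1.
Ellipse, center (-9, 11), major axis horizontal; a² = 49, b² = 13.
c² = a² - b² = 49 - 13 = 36, so c = 6.
Foci lie on the horizontal axis through the center: (h ± c, k).

(-15, 11) and (-3, 11)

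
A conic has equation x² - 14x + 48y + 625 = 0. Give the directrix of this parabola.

y = 0

Only x is squared. Complete the square in x: (x - 7)² = -48(y + 12).
Vertex (7, -12); 4p = -48 so p = -12. Opens down.
Directrix is the horizontal line y = k − p = -12 − (-12) = 0.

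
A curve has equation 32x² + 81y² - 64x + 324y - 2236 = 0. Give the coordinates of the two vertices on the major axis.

Group the x- and y-terms: 32(x² - 2x) + 81(y² + 4y) = 2236
32(x - 1)² + 81(y + 2)² = 2236 + 32 + 324 = 2592
Dividing both sides by 2592: (x - 1)²/81 + (y + 2)²/32 = 1
Ellipse, center (1, -2), major axis horizontal; a² = 81, b² = 32.
a = 9. Vertices at (h ± a, k).

(-8, -2) and (10, -2)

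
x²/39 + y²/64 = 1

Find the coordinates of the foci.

(0, -5) and (0, 5)

Center (0, 0). The larger denominator 64 sits under the y-term, so the major axis is vertical; a² = 64, b² = 39.
c² = a² - b² = 64 - 39 = 25, so c = 5.
Foci lie on the vertical axis through the center: (h, k ± c).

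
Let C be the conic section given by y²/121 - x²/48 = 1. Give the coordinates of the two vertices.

Center (0, 0). The positive term is the y-term, so the transverse axis is vertical; a² = 121, b² = 48.
a = 11. Vertices at (h, k ± a).

(0, -11) and (0, 11)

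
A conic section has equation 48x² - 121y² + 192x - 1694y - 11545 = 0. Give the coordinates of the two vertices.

(-13, -7) and (9, -7)

Rearranging, 48(x² + 4x) -121(y² + 14y) = 11545.
Complete the square in x and y: 48(x + 2)² -121(y + 7)² = 11545 + 192 - 5929 = 5808
Dividing both sides by 5808: (x + 2)²/121 - (y + 7)²/48 = 1
Hyperbola, center (-2, -7), transverse axis horizontal; a² = 121, b² = 48.
a = 11. Vertices at (h ± a, k).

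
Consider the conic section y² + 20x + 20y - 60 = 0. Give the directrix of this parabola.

x = 13

Only y is squared. Complete the square in y: (y + 10)² = -20(x - 8).
Vertex (8, -10); 4p = -20 so p = -5. Opens left.
Directrix is the vertical line x = h − p = 8 − (-5) = 13.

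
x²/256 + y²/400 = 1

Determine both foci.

Center (0, 0). The larger denominator 400 sits under the y-term, so the major axis is vertical; a² = 400, b² = 256.
c² = a² - b² = 400 - 256 = 144, so c = 12.
Foci lie on the vertical axis through the center: (h, k ± c).

(0, -12) and (0, 12)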